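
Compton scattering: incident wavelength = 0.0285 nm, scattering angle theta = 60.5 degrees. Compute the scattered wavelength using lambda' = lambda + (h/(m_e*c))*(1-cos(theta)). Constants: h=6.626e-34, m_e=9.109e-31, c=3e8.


Compton wavelength: h/(m_e*c) = 2.4247e-12 m
d_lambda = 2.4247e-12 * (1 - cos(60.5 deg))
= 2.4247e-12 * 0.507576
= 1.2307e-12 m = 0.001231 nm
lambda' = 0.0285 + 0.001231
= 0.029731 nm

0.029731


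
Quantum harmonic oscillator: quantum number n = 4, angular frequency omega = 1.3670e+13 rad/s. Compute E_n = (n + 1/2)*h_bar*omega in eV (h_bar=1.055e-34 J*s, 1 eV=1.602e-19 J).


E = (n + 1/2) * h_bar * omega
= (4 + 0.5) * 1.055e-34 * 1.3670e+13
= 4.5 * 1.4422e-21
= 6.4898e-21 J
= 0.0405 eV

0.0405


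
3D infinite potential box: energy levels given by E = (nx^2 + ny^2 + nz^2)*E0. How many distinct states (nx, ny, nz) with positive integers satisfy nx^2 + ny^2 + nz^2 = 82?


Enumerate all (nx, ny, nz) with nx^2 + ny^2 + nz^2 = 82:
(3,3,8)
(3,8,3)
(8,3,3)
Total degeneracy = 3

3


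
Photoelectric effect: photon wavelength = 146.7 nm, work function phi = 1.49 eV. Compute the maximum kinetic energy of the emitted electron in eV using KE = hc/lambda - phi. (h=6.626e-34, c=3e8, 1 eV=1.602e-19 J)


E_photon = hc / lambda
= (6.626e-34)(3e8) / (146.7e-9)
= 1.3550e-18 J
= 8.4582 eV
KE = E_photon - phi
= 8.4582 - 1.49
= 6.9682 eV

6.9682


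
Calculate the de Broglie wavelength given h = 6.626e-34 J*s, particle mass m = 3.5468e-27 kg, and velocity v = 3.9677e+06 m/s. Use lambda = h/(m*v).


lambda = h / (m * v)
= 6.626e-34 / (3.5468e-27 * 3.9677e+06)
= 6.626e-34 / 1.4073e-20
= 4.7084e-14 m

4.7084e-14


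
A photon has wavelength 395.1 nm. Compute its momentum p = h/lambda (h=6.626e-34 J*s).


p = h / lambda
= 6.626e-34 / (395.1e-9)
= 6.626e-34 / 3.9510e-07
= 1.6770e-27 kg*m/s

1.6770e-27


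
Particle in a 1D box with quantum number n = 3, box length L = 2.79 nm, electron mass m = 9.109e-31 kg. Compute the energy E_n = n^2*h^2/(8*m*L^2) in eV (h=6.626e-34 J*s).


E = n^2 * h^2 / (8 * m * L^2)
= 3^2 * (6.626e-34)^2 / (8 * 9.109e-31 * (2.79e-9)^2)
= 9 * 4.3904e-67 / (8 * 9.109e-31 * 7.7841e-18)
= 6.9659e-20 J
= 0.4348 eV

0.4348


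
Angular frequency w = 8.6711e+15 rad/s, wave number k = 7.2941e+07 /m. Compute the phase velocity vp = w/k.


vp = w / k
= 8.6711e+15 / 7.2941e+07
= 1.1888e+08 m/s

1.1888e+08


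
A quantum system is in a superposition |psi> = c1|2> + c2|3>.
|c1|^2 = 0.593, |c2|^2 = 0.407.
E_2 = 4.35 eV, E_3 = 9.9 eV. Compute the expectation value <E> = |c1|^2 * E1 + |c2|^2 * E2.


<E> = |c1|^2 * E1 + |c2|^2 * E2
= 0.593 * 4.35 + 0.407 * 9.9
= 2.5795 + 4.0293
= 6.6089 eV

6.6089


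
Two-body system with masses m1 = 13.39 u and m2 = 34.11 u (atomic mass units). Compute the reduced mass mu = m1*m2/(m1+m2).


mu = m1 * m2 / (m1 + m2)
= 13.39 * 34.11 / (13.39 + 34.11)
= 456.7329 / 47.5
= 9.6154 u

9.6154


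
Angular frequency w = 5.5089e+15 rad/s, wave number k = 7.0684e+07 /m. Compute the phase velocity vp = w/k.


vp = w / k
= 5.5089e+15 / 7.0684e+07
= 7.7937e+07 m/s

7.7937e+07


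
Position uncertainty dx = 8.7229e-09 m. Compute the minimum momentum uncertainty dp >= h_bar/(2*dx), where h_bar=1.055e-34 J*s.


dp = h_bar / (2 * dx)
= 1.055e-34 / (2 * 8.7229e-09)
= 1.055e-34 / 1.7446e-08
= 6.0473e-27 kg*m/s

6.0473e-27


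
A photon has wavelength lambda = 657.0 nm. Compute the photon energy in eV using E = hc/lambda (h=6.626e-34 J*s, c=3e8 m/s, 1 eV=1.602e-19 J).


E = hc / lambda
= (6.626e-34)(3e8) / (657.0e-9)
= 1.9878e-25 / 6.5700e-07
= 3.0256e-19 J
Converting to eV: 3.0256e-19 / 1.602e-19
= 1.8886 eV

1.8886


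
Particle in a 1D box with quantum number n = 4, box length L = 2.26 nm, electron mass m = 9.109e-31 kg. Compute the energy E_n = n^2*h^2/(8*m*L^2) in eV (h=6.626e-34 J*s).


E = n^2 * h^2 / (8 * m * L^2)
= 4^2 * (6.626e-34)^2 / (8 * 9.109e-31 * (2.26e-9)^2)
= 16 * 4.3904e-67 / (8 * 9.109e-31 * 5.1076e-18)
= 1.8873e-19 J
= 1.1781 eV

1.1781


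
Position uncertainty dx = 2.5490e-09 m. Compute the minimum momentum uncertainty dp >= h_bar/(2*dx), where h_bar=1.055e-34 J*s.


dp = h_bar / (2 * dx)
= 1.055e-34 / (2 * 2.5490e-09)
= 1.055e-34 / 5.0980e-09
= 2.0694e-26 kg*m/s

2.0694e-26


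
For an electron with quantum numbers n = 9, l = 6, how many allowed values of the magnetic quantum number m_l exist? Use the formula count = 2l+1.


m_l ranges from -l to +l in integer steps
So m_l goes from -6 to +6
Count = 2l + 1 = 2*6 + 1
= 13

13


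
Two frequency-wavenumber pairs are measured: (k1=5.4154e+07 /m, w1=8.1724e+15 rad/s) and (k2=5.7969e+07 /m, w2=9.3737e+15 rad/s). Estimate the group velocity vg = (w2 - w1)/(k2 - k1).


vg = (w2 - w1) / (k2 - k1)
= (9.3737e+15 - 8.1724e+15) / (5.7969e+07 - 5.4154e+07)
= 1.2013e+15 / 3.8150e+06
= 3.1489e+08 m/s

3.1489e+08


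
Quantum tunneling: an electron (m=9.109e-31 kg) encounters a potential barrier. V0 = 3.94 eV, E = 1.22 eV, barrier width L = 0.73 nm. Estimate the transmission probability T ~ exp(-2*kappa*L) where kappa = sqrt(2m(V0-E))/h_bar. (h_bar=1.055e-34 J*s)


V0 - E = 2.72 eV = 4.3574e-19 J
kappa = sqrt(2 * m * (V0-E)) / h_bar
= sqrt(2 * 9.109e-31 * 4.3574e-19) / 1.055e-34
= 8.4453e+09 /m
2*kappa*L = 2 * 8.4453e+09 * 0.73e-9
= 12.3301
T = exp(-12.3301) = 4.416797e-06

4.416797e-06


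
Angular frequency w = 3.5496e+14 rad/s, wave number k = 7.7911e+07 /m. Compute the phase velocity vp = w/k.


vp = w / k
= 3.5496e+14 / 7.7911e+07
= 4.5560e+06 m/s

4.5560e+06


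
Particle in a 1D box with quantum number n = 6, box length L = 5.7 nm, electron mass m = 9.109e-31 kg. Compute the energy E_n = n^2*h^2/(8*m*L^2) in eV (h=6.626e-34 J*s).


E = n^2 * h^2 / (8 * m * L^2)
= 6^2 * (6.626e-34)^2 / (8 * 9.109e-31 * (5.7e-9)^2)
= 36 * 4.3904e-67 / (8 * 9.109e-31 * 3.2490e-17)
= 6.6757e-20 J
= 0.4167 eV

0.4167


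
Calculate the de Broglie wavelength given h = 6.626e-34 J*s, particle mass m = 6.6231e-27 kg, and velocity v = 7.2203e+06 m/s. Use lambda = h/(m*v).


lambda = h / (m * v)
= 6.626e-34 / (6.6231e-27 * 7.2203e+06)
= 6.626e-34 / 4.7821e-20
= 1.3856e-14 m

1.3856e-14


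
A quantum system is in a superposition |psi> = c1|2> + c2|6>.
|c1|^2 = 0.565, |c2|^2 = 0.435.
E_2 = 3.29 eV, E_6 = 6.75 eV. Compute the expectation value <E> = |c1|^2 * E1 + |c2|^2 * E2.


<E> = |c1|^2 * E1 + |c2|^2 * E2
= 0.565 * 3.29 + 0.435 * 6.75
= 1.8588 + 2.9362
= 4.7951 eV

4.7951


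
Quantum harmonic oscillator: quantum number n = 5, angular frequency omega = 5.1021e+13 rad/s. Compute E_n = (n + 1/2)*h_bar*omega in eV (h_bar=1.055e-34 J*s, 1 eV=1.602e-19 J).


E = (n + 1/2) * h_bar * omega
= (5 + 0.5) * 1.055e-34 * 5.1021e+13
= 5.5 * 5.3827e-21
= 2.9605e-20 J
= 0.1848 eV

0.1848


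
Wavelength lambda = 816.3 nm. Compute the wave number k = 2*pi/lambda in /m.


k = 2 * pi / lambda
= 6.2832 / (816.3e-9)
= 6.2832 / 8.1630e-07
= 7.6972e+06 /m

7.6972e+06


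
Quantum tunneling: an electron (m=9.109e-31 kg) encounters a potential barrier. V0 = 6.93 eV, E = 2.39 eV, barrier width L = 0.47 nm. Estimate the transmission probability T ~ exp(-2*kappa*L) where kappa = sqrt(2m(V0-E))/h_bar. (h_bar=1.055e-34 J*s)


V0 - E = 4.54 eV = 7.2731e-19 J
kappa = sqrt(2 * m * (V0-E)) / h_bar
= sqrt(2 * 9.109e-31 * 7.2731e-19) / 1.055e-34
= 1.0911e+10 /m
2*kappa*L = 2 * 1.0911e+10 * 0.47e-9
= 10.2562
T = exp(-10.2562) = 3.514025e-05

3.514025e-05


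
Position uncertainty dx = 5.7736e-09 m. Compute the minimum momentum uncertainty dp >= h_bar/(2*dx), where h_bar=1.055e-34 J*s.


dp = h_bar / (2 * dx)
= 1.055e-34 / (2 * 5.7736e-09)
= 1.055e-34 / 1.1547e-08
= 9.1364e-27 kg*m/s

9.1364e-27


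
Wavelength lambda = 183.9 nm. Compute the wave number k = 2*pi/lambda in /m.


k = 2 * pi / lambda
= 6.2832 / (183.9e-9)
= 6.2832 / 1.8390e-07
= 3.4166e+07 /m

3.4166e+07


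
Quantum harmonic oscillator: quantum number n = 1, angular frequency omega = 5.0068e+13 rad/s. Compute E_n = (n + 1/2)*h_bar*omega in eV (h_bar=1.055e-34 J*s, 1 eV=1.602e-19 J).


E = (n + 1/2) * h_bar * omega
= (1 + 0.5) * 1.055e-34 * 5.0068e+13
= 1.5 * 5.2822e-21
= 7.9233e-21 J
= 0.0495 eV

0.0495


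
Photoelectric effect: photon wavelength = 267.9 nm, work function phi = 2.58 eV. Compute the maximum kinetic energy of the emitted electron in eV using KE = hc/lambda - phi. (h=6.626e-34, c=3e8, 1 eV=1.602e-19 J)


E_photon = hc / lambda
= (6.626e-34)(3e8) / (267.9e-9)
= 7.4199e-19 J
= 4.6317 eV
KE = E_photon - phi
= 4.6317 - 2.58
= 2.0517 eV

2.0517


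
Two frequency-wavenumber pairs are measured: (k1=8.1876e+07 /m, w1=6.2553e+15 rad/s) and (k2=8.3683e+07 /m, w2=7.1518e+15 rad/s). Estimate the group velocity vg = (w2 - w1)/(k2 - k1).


vg = (w2 - w1) / (k2 - k1)
= (7.1518e+15 - 6.2553e+15) / (8.3683e+07 - 8.1876e+07)
= 8.9650e+14 / 1.8070e+06
= 4.9613e+08 m/s

4.9613e+08


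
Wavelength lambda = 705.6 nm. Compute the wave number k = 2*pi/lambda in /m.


k = 2 * pi / lambda
= 6.2832 / (705.6e-9)
= 6.2832 / 7.0560e-07
= 8.9047e+06 /m

8.9047e+06


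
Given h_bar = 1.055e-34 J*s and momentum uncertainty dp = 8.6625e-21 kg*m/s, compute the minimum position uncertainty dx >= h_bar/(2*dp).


dx = h_bar / (2 * dp)
= 1.055e-34 / (2 * 8.6625e-21)
= 1.055e-34 / 1.7325e-20
= 6.0895e-15 m

6.0895e-15


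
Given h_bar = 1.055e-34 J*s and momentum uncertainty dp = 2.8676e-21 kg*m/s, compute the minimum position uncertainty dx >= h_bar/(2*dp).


dx = h_bar / (2 * dp)
= 1.055e-34 / (2 * 2.8676e-21)
= 1.055e-34 / 5.7352e-21
= 1.8395e-14 m

1.8395e-14


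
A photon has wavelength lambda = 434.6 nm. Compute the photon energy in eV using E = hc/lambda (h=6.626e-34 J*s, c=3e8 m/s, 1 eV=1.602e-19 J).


E = hc / lambda
= (6.626e-34)(3e8) / (434.6e-9)
= 1.9878e-25 / 4.3460e-07
= 4.5739e-19 J
Converting to eV: 4.5739e-19 / 1.602e-19
= 2.8551 eV

2.8551


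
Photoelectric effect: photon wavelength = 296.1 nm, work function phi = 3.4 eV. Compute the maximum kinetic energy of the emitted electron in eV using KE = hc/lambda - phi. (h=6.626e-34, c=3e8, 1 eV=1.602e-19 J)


E_photon = hc / lambda
= (6.626e-34)(3e8) / (296.1e-9)
= 6.7133e-19 J
= 4.1906 eV
KE = E_photon - phi
= 4.1906 - 3.4
= 0.7906 eV

0.7906


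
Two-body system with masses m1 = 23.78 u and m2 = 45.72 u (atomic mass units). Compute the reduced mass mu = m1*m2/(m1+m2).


mu = m1 * m2 / (m1 + m2)
= 23.78 * 45.72 / (23.78 + 45.72)
= 1087.2216 / 69.5
= 15.6435 u

15.6435


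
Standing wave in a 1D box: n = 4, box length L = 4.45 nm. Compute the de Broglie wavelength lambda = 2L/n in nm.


lambda = 2L / n
= 2 * 4.45 / 4
= 8.9 / 4
= 2.225 nm

2.225


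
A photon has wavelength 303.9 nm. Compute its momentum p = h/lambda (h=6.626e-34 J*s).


p = h / lambda
= 6.626e-34 / (303.9e-9)
= 6.626e-34 / 3.0390e-07
= 2.1803e-27 kg*m/s

2.1803e-27


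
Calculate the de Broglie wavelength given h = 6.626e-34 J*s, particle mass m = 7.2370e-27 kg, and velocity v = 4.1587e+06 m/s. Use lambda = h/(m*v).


lambda = h / (m * v)
= 6.626e-34 / (7.2370e-27 * 4.1587e+06)
= 6.626e-34 / 3.0097e-20
= 2.2016e-14 m

2.2016e-14


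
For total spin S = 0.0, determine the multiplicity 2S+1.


Spin multiplicity = 2S + 1
= 2 * 0.0 + 1
= 0.0 + 1
= 1

1


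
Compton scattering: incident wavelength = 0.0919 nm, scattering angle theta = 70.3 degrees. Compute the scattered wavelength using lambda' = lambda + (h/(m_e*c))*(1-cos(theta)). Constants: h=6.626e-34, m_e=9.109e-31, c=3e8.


Compton wavelength: h/(m_e*c) = 2.4247e-12 m
d_lambda = 2.4247e-12 * (1 - cos(70.3 deg))
= 2.4247e-12 * 0.662905
= 1.6074e-12 m = 0.001607 nm
lambda' = 0.0919 + 0.001607
= 0.093507 nm

0.093507


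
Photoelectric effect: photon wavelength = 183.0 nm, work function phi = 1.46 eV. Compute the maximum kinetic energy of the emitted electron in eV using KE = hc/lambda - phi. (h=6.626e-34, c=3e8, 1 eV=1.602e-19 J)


E_photon = hc / lambda
= (6.626e-34)(3e8) / (183.0e-9)
= 1.0862e-18 J
= 6.7805 eV
KE = E_photon - phi
= 6.7805 - 1.46
= 5.3205 eV

5.3205


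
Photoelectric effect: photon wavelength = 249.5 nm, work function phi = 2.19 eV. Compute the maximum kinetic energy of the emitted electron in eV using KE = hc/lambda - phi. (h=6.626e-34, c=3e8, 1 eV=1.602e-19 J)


E_photon = hc / lambda
= (6.626e-34)(3e8) / (249.5e-9)
= 7.9671e-19 J
= 4.9732 eV
KE = E_photon - phi
= 4.9732 - 2.19
= 2.7832 eV

2.7832


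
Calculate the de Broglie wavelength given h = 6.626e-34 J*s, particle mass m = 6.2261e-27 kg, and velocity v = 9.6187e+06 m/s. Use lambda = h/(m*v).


lambda = h / (m * v)
= 6.626e-34 / (6.2261e-27 * 9.6187e+06)
= 6.626e-34 / 5.9887e-20
= 1.1064e-14 m

1.1064e-14


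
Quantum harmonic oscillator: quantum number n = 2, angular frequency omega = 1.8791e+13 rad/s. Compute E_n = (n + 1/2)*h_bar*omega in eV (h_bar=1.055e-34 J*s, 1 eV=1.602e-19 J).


E = (n + 1/2) * h_bar * omega
= (2 + 0.5) * 1.055e-34 * 1.8791e+13
= 2.5 * 1.9825e-21
= 4.9561e-21 J
= 0.0309 eV

0.0309


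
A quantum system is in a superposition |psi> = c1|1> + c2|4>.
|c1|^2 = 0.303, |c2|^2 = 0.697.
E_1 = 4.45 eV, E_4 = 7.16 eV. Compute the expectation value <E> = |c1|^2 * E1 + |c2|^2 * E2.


<E> = |c1|^2 * E1 + |c2|^2 * E2
= 0.303 * 4.45 + 0.697 * 7.16
= 1.3483 + 4.9905
= 6.3389 eV

6.3389


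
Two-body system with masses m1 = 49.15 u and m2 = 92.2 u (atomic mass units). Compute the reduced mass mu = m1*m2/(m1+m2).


mu = m1 * m2 / (m1 + m2)
= 49.15 * 92.2 / (49.15 + 92.2)
= 4531.63 / 141.35
= 32.0596 u

32.0596


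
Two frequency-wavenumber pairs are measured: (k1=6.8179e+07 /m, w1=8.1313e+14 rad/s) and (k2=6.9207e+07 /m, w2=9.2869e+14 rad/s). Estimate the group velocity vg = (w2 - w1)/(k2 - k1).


vg = (w2 - w1) / (k2 - k1)
= (9.2869e+14 - 8.1313e+14) / (6.9207e+07 - 6.8179e+07)
= 1.1556e+14 / 1.0280e+06
= 1.1241e+08 m/s

1.1241e+08


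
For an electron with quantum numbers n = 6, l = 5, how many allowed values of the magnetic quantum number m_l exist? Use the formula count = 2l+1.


m_l ranges from -l to +l in integer steps
So m_l goes from -5 to +5
Count = 2l + 1 = 2*5 + 1
= 11

11


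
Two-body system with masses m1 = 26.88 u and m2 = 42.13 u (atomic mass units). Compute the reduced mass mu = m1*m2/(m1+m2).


mu = m1 * m2 / (m1 + m2)
= 26.88 * 42.13 / (26.88 + 42.13)
= 1132.4544 / 69.01
= 16.41 u

16.41


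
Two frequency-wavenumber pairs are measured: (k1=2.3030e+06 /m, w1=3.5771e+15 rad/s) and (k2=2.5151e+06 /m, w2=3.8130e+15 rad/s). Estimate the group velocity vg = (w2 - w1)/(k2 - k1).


vg = (w2 - w1) / (k2 - k1)
= (3.8130e+15 - 3.5771e+15) / (2.5151e+06 - 2.3030e+06)
= 2.3590e+14 / 2.1210e+05
= 1.1122e+09 m/s

1.1122e+09


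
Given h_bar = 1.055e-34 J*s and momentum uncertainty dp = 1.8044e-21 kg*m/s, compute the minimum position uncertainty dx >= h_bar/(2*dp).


dx = h_bar / (2 * dp)
= 1.055e-34 / (2 * 1.8044e-21)
= 1.055e-34 / 3.6088e-21
= 2.9234e-14 m

2.9234e-14


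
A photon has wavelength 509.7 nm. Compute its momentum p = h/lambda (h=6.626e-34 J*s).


p = h / lambda
= 6.626e-34 / (509.7e-9)
= 6.626e-34 / 5.0970e-07
= 1.3000e-27 kg*m/s

1.3000e-27


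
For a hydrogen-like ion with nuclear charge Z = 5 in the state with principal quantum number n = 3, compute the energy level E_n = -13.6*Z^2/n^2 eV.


E_n = -13.6 * Z^2 / n^2
= -13.6 * 5^2 / 3^2
= -13.6 * 25 / 9
= -37.7778 eV

-37.7778


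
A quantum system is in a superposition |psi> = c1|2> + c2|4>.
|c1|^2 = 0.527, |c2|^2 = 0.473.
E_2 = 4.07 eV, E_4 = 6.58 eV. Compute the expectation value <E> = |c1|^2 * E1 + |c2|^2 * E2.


<E> = |c1|^2 * E1 + |c2|^2 * E2
= 0.527 * 4.07 + 0.473 * 6.58
= 2.1449 + 3.1123
= 5.2572 eV

5.2572


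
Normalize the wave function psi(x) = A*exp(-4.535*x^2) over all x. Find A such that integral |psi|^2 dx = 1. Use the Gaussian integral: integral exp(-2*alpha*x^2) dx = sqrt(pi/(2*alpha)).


integral |psi|^2 dx = A^2 * sqrt(pi/(2*alpha)) = 1
A^2 = sqrt(2*alpha/pi)
= sqrt(2 * 4.535 / pi)
= 1.699138
A = sqrt(1.699138)
= 1.3035

1.3035


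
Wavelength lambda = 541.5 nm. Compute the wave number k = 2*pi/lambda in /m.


k = 2 * pi / lambda
= 6.2832 / (541.5e-9)
= 6.2832 / 5.4150e-07
= 1.1603e+07 /m

1.1603e+07


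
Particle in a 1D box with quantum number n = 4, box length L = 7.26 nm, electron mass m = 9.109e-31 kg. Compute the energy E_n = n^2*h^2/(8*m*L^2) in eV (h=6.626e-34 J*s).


E = n^2 * h^2 / (8 * m * L^2)
= 4^2 * (6.626e-34)^2 / (8 * 9.109e-31 * (7.26e-9)^2)
= 16 * 4.3904e-67 / (8 * 9.109e-31 * 5.2708e-17)
= 1.8289e-20 J
= 0.1142 eV

0.1142


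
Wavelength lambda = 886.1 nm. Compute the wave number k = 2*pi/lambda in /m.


k = 2 * pi / lambda
= 6.2832 / (886.1e-9)
= 6.2832 / 8.8610e-07
= 7.0908e+06 /m

7.0908e+06


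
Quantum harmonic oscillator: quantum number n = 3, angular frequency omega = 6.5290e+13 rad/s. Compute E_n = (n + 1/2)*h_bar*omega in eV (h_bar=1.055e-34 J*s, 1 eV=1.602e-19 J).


E = (n + 1/2) * h_bar * omega
= (3 + 0.5) * 1.055e-34 * 6.5290e+13
= 3.5 * 6.8881e-21
= 2.4108e-20 J
= 0.1505 eV

0.1505


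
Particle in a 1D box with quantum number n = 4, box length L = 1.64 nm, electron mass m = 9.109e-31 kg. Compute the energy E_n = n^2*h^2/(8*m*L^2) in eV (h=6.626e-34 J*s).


E = n^2 * h^2 / (8 * m * L^2)
= 4^2 * (6.626e-34)^2 / (8 * 9.109e-31 * (1.64e-9)^2)
= 16 * 4.3904e-67 / (8 * 9.109e-31 * 2.6896e-18)
= 3.5841e-19 J
= 2.2372 eV

2.2372


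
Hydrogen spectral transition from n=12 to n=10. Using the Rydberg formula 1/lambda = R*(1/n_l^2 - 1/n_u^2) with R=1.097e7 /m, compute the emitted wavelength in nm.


1/lambda = R * (1/n_l^2 - 1/n_u^2)
= 1.097e7 * (1/10^2 - 1/12^2)
= 1.097e7 * (0.01 - 0.006944)
= 1.097e7 * 0.003056
= 3.3519e+04 /m
lambda = 1 / 3.3519e+04 = 29833.43 nm

29833.43


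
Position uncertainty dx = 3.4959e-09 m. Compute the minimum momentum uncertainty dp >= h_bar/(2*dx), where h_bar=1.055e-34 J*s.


dp = h_bar / (2 * dx)
= 1.055e-34 / (2 * 3.4959e-09)
= 1.055e-34 / 6.9918e-09
= 1.5089e-26 kg*m/s

1.5089e-26


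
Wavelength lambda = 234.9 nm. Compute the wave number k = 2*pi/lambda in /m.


k = 2 * pi / lambda
= 6.2832 / (234.9e-9)
= 6.2832 / 2.3490e-07
= 2.6748e+07 /m

2.6748e+07


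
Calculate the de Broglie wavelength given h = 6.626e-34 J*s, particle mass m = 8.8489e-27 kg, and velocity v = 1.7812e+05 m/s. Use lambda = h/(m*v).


lambda = h / (m * v)
= 6.626e-34 / (8.8489e-27 * 1.7812e+05)
= 6.626e-34 / 1.5762e-21
= 4.2039e-13 m

4.2039e-13


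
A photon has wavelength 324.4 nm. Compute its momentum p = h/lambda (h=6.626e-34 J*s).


p = h / lambda
= 6.626e-34 / (324.4e-9)
= 6.626e-34 / 3.2440e-07
= 2.0425e-27 kg*m/s

2.0425e-27


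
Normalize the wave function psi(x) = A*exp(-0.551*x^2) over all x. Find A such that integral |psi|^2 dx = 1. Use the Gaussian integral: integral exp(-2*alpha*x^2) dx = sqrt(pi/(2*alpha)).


integral |psi|^2 dx = A^2 * sqrt(pi/(2*alpha)) = 1
A^2 = sqrt(2*alpha/pi)
= sqrt(2 * 0.551 / pi)
= 0.592265
A = sqrt(0.592265)
= 0.7696

0.7696


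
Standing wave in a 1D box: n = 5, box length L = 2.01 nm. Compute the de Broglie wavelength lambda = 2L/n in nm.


lambda = 2L / n
= 2 * 2.01 / 5
= 4.02 / 5
= 0.804 nm

0.804


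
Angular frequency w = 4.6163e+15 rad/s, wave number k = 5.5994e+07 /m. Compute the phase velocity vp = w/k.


vp = w / k
= 4.6163e+15 / 5.5994e+07
= 8.2443e+07 m/s

8.2443e+07


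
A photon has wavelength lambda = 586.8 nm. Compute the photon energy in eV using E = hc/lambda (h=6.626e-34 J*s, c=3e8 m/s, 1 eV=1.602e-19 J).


E = hc / lambda
= (6.626e-34)(3e8) / (586.8e-9)
= 1.9878e-25 / 5.8680e-07
= 3.3875e-19 J
Converting to eV: 3.3875e-19 / 1.602e-19
= 2.1146 eV

2.1146


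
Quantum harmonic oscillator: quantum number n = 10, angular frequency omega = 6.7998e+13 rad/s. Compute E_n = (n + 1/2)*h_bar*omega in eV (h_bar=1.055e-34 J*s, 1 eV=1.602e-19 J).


E = (n + 1/2) * h_bar * omega
= (10 + 0.5) * 1.055e-34 * 6.7998e+13
= 10.5 * 7.1738e-21
= 7.5325e-20 J
= 0.4702 eV

0.4702


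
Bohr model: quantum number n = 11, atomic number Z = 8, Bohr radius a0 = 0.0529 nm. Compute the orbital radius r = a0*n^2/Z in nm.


r = a0 * n^2 / Z
= 0.0529 * 11^2 / 8
= 0.0529 * 121 / 8
= 0.8001 nm

0.8001


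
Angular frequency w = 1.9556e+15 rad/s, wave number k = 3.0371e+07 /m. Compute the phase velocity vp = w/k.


vp = w / k
= 1.9556e+15 / 3.0371e+07
= 6.4390e+07 m/s

6.4390e+07


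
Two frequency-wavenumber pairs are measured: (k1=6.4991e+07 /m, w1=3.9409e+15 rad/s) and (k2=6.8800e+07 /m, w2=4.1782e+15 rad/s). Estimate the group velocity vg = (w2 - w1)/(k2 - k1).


vg = (w2 - w1) / (k2 - k1)
= (4.1782e+15 - 3.9409e+15) / (6.8800e+07 - 6.4991e+07)
= 2.3730e+14 / 3.8090e+06
= 6.2300e+07 m/s

6.2300e+07


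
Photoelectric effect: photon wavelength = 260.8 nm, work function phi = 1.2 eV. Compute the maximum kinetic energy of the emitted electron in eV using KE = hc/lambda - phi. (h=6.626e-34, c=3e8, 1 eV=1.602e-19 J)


E_photon = hc / lambda
= (6.626e-34)(3e8) / (260.8e-9)
= 7.6219e-19 J
= 4.7578 eV
KE = E_photon - phi
= 4.7578 - 1.2
= 3.5578 eV

3.5578


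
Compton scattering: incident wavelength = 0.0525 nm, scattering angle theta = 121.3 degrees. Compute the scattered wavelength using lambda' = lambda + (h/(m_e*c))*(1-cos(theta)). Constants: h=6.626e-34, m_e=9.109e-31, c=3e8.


Compton wavelength: h/(m_e*c) = 2.4247e-12 m
d_lambda = 2.4247e-12 * (1 - cos(121.3 deg))
= 2.4247e-12 * 1.519519
= 3.6844e-12 m = 0.003684 nm
lambda' = 0.0525 + 0.003684
= 0.056184 nm

0.056184


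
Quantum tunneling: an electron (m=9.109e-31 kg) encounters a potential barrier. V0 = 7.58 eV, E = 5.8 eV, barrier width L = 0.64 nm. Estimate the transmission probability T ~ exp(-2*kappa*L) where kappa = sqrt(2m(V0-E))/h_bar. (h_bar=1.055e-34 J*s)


V0 - E = 1.78 eV = 2.8516e-19 J
kappa = sqrt(2 * m * (V0-E)) / h_bar
= sqrt(2 * 9.109e-31 * 2.8516e-19) / 1.055e-34
= 6.8319e+09 /m
2*kappa*L = 2 * 6.8319e+09 * 0.64e-9
= 8.7448
T = exp(-8.7448) = 1.592899e-04

1.592899e-04


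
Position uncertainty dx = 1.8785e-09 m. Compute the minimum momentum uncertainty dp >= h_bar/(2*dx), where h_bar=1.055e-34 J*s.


dp = h_bar / (2 * dx)
= 1.055e-34 / (2 * 1.8785e-09)
= 1.055e-34 / 3.7570e-09
= 2.8081e-26 kg*m/s

2.8081e-26


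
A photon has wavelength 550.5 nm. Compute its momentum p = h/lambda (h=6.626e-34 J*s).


p = h / lambda
= 6.626e-34 / (550.5e-9)
= 6.626e-34 / 5.5050e-07
= 1.2036e-27 kg*m/s

1.2036e-27


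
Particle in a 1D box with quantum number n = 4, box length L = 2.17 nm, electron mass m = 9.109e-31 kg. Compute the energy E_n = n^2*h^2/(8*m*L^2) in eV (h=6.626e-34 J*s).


E = n^2 * h^2 / (8 * m * L^2)
= 4^2 * (6.626e-34)^2 / (8 * 9.109e-31 * (2.17e-9)^2)
= 16 * 4.3904e-67 / (8 * 9.109e-31 * 4.7089e-18)
= 2.0471e-19 J
= 1.2779 eV

1.2779


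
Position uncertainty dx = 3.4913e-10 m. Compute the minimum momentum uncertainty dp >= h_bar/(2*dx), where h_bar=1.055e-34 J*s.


dp = h_bar / (2 * dx)
= 1.055e-34 / (2 * 3.4913e-10)
= 1.055e-34 / 6.9826e-10
= 1.5109e-25 kg*m/s

1.5109e-25


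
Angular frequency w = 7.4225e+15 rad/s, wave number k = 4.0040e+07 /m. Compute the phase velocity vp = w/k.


vp = w / k
= 7.4225e+15 / 4.0040e+07
= 1.8538e+08 m/s

1.8538e+08


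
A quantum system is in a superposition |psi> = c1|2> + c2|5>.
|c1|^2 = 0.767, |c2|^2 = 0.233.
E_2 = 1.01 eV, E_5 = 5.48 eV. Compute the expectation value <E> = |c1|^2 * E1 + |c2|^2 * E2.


<E> = |c1|^2 * E1 + |c2|^2 * E2
= 0.767 * 1.01 + 0.233 * 5.48
= 0.7747 + 1.2768
= 2.0515 eV

2.0515


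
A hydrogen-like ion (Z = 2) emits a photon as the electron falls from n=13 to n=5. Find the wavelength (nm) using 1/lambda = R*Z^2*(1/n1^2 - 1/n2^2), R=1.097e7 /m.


1/lambda = R * Z^2 * (1/n1^2 - 1/n2^2)
= 1.097e7 * 2^2 * (1/5^2 - 1/13^2)
= 1.097e7 * 4 * (0.04 - 0.005917)
= 1.4956e+06 /m
lambda = 1 / 1.4956e+06
= 668.6481 nm

668.6481


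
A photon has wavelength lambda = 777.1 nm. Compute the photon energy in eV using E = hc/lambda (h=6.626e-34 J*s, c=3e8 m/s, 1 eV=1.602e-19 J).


E = hc / lambda
= (6.626e-34)(3e8) / (777.1e-9)
= 1.9878e-25 / 7.7710e-07
= 2.5580e-19 J
Converting to eV: 2.5580e-19 / 1.602e-19
= 1.5967 eV

1.5967


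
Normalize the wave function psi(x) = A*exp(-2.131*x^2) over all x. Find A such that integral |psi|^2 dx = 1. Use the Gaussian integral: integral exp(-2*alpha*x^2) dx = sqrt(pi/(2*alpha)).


integral |psi|^2 dx = A^2 * sqrt(pi/(2*alpha)) = 1
A^2 = sqrt(2*alpha/pi)
= sqrt(2 * 2.131 / pi)
= 1.164747
A = sqrt(1.164747)
= 1.0792

1.0792


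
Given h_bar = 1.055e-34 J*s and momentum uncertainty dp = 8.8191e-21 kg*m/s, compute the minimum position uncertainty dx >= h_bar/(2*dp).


dx = h_bar / (2 * dp)
= 1.055e-34 / (2 * 8.8191e-21)
= 1.055e-34 / 1.7638e-20
= 5.9813e-15 m

5.9813e-15


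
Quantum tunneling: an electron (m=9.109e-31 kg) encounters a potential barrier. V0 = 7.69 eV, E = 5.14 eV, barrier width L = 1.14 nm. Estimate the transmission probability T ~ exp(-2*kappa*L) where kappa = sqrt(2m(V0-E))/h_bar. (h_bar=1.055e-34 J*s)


V0 - E = 2.55 eV = 4.0851e-19 J
kappa = sqrt(2 * m * (V0-E)) / h_bar
= sqrt(2 * 9.109e-31 * 4.0851e-19) / 1.055e-34
= 8.1771e+09 /m
2*kappa*L = 2 * 8.1771e+09 * 1.14e-9
= 18.6438
T = exp(-18.6438) = 8.000316e-09

8.000316e-09


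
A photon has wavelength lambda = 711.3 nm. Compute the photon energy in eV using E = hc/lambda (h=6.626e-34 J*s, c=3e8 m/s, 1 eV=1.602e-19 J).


E = hc / lambda
= (6.626e-34)(3e8) / (711.3e-9)
= 1.9878e-25 / 7.1130e-07
= 2.7946e-19 J
Converting to eV: 2.7946e-19 / 1.602e-19
= 1.7444 eV

1.7444


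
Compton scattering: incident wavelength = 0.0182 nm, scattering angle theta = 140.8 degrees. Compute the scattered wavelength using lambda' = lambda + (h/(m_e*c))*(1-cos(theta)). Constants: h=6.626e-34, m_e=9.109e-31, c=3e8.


Compton wavelength: h/(m_e*c) = 2.4247e-12 m
d_lambda = 2.4247e-12 * (1 - cos(140.8 deg))
= 2.4247e-12 * 1.774944
= 4.3037e-12 m = 0.004304 nm
lambda' = 0.0182 + 0.004304
= 0.022504 nm

0.022504


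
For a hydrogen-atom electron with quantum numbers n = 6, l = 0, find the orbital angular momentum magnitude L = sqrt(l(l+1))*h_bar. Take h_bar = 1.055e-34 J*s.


L = sqrt(l*(l+1)) * h_bar
= sqrt(0 * 1) * 1.055e-34
= sqrt(0) * 1.055e-34
= 0.0 * 1.055e-34
= 0.0000e+00 J*s

0.0000e+00


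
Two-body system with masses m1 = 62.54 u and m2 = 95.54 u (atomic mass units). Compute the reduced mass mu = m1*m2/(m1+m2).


mu = m1 * m2 / (m1 + m2)
= 62.54 * 95.54 / (62.54 + 95.54)
= 5975.0716 / 158.08
= 37.7978 u

37.7978


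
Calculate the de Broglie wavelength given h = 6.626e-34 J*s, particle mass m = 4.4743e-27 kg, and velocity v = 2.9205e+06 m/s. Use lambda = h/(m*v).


lambda = h / (m * v)
= 6.626e-34 / (4.4743e-27 * 2.9205e+06)
= 6.626e-34 / 1.3067e-20
= 5.0707e-14 m

5.0707e-14


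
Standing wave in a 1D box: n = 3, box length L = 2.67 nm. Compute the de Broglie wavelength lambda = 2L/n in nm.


lambda = 2L / n
= 2 * 2.67 / 3
= 5.34 / 3
= 1.78 nm

1.78


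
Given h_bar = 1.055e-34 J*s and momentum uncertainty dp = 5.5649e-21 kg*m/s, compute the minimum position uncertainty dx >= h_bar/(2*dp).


dx = h_bar / (2 * dp)
= 1.055e-34 / (2 * 5.5649e-21)
= 1.055e-34 / 1.1130e-20
= 9.4791e-15 m

9.4791e-15


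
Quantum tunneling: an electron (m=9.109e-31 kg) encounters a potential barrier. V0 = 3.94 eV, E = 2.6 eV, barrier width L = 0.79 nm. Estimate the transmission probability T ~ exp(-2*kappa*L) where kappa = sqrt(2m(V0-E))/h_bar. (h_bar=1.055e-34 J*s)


V0 - E = 1.34 eV = 2.1467e-19 J
kappa = sqrt(2 * m * (V0-E)) / h_bar
= sqrt(2 * 9.109e-31 * 2.1467e-19) / 1.055e-34
= 5.9276e+09 /m
2*kappa*L = 2 * 5.9276e+09 * 0.79e-9
= 9.3657
T = exp(-9.3657) = 8.561370e-05

8.561370e-05


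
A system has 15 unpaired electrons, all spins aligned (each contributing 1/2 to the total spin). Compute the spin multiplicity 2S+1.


Total spin S = N * (1/2) = 15 * 0.5 = 7.5
Spin multiplicity = 2S + 1
= 2 * 7.5 + 1
= 16

16


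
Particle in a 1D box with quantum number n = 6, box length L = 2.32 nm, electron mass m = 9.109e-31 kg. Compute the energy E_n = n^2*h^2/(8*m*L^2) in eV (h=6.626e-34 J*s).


E = n^2 * h^2 / (8 * m * L^2)
= 6^2 * (6.626e-34)^2 / (8 * 9.109e-31 * (2.32e-9)^2)
= 36 * 4.3904e-67 / (8 * 9.109e-31 * 5.3824e-18)
= 4.0297e-19 J
= 2.5154 eV

2.5154


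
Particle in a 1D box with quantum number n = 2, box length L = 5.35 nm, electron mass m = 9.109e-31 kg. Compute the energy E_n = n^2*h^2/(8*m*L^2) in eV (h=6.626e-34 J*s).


E = n^2 * h^2 / (8 * m * L^2)
= 2^2 * (6.626e-34)^2 / (8 * 9.109e-31 * (5.35e-9)^2)
= 4 * 4.3904e-67 / (8 * 9.109e-31 * 2.8622e-17)
= 8.4197e-21 J
= 0.0526 eV

0.0526


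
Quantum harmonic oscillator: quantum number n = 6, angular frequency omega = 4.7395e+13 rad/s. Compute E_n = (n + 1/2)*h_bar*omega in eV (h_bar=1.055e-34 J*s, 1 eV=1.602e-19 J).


E = (n + 1/2) * h_bar * omega
= (6 + 0.5) * 1.055e-34 * 4.7395e+13
= 6.5 * 5.0002e-21
= 3.2501e-20 J
= 0.2029 eV

0.2029


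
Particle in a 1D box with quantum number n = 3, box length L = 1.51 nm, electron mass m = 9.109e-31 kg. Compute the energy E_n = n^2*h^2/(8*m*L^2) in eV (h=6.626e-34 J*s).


E = n^2 * h^2 / (8 * m * L^2)
= 3^2 * (6.626e-34)^2 / (8 * 9.109e-31 * (1.51e-9)^2)
= 9 * 4.3904e-67 / (8 * 9.109e-31 * 2.2801e-18)
= 2.3781e-19 J
= 1.4845 eV

1.4845


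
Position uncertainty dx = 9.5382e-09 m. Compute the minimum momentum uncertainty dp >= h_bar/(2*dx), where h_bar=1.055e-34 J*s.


dp = h_bar / (2 * dx)
= 1.055e-34 / (2 * 9.5382e-09)
= 1.055e-34 / 1.9076e-08
= 5.5304e-27 kg*m/s

5.5304e-27


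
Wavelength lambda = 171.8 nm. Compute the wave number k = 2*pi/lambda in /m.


k = 2 * pi / lambda
= 6.2832 / (171.8e-9)
= 6.2832 / 1.7180e-07
= 3.6573e+07 /m

3.6573e+07


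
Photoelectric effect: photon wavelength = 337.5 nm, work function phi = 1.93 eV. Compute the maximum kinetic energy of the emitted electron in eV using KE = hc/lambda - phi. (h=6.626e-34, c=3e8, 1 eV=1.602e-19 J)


E_photon = hc / lambda
= (6.626e-34)(3e8) / (337.5e-9)
= 5.8898e-19 J
= 3.6765 eV
KE = E_photon - phi
= 3.6765 - 1.93
= 1.7465 eV

1.7465


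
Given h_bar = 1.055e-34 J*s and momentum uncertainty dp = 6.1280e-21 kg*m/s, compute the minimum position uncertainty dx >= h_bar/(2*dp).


dx = h_bar / (2 * dp)
= 1.055e-34 / (2 * 6.1280e-21)
= 1.055e-34 / 1.2256e-20
= 8.6080e-15 m

8.6080e-15


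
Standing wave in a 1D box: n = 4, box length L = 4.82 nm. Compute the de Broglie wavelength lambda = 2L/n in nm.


lambda = 2L / n
= 2 * 4.82 / 4
= 9.64 / 4
= 2.41 nm

2.41


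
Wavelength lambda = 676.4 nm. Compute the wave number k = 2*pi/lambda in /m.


k = 2 * pi / lambda
= 6.2832 / (676.4e-9)
= 6.2832 / 6.7640e-07
= 9.2892e+06 /m

9.2892e+06


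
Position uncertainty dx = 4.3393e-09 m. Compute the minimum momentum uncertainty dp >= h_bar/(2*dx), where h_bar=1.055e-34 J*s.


dp = h_bar / (2 * dx)
= 1.055e-34 / (2 * 4.3393e-09)
= 1.055e-34 / 8.6786e-09
= 1.2156e-26 kg*m/s

1.2156e-26


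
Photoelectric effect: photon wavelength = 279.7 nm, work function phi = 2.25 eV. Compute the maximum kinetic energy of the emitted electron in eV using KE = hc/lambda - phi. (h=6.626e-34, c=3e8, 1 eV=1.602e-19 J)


E_photon = hc / lambda
= (6.626e-34)(3e8) / (279.7e-9)
= 7.1069e-19 J
= 4.4363 eV
KE = E_photon - phi
= 4.4363 - 2.25
= 2.1863 eV

2.1863


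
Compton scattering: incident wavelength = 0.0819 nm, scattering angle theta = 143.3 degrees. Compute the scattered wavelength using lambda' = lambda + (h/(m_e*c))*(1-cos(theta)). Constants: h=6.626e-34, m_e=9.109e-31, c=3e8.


Compton wavelength: h/(m_e*c) = 2.4247e-12 m
d_lambda = 2.4247e-12 * (1 - cos(143.3 deg))
= 2.4247e-12 * 1.801776
= 4.3688e-12 m = 0.004369 nm
lambda' = 0.0819 + 0.004369
= 0.086269 nm

0.086269


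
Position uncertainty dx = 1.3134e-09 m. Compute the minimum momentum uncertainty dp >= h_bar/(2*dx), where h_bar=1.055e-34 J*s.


dp = h_bar / (2 * dx)
= 1.055e-34 / (2 * 1.3134e-09)
= 1.055e-34 / 2.6268e-09
= 4.0163e-26 kg*m/s

4.0163e-26


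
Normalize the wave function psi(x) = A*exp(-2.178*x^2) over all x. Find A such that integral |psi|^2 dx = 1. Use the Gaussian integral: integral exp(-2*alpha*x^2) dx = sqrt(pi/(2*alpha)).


integral |psi|^2 dx = A^2 * sqrt(pi/(2*alpha)) = 1
A^2 = sqrt(2*alpha/pi)
= sqrt(2 * 2.178 / pi)
= 1.177522
A = sqrt(1.177522)
= 1.0851

1.0851


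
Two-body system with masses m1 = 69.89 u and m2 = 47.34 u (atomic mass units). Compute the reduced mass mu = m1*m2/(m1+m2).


mu = m1 * m2 / (m1 + m2)
= 69.89 * 47.34 / (69.89 + 47.34)
= 3308.5926 / 117.23
= 28.2231 u

28.2231


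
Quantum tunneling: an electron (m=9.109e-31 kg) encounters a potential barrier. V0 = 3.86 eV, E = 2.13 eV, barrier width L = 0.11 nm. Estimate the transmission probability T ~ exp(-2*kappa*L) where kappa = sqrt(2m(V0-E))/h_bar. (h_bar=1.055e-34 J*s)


V0 - E = 1.73 eV = 2.7715e-19 J
kappa = sqrt(2 * m * (V0-E)) / h_bar
= sqrt(2 * 9.109e-31 * 2.7715e-19) / 1.055e-34
= 6.7352e+09 /m
2*kappa*L = 2 * 6.7352e+09 * 0.11e-9
= 1.4817
T = exp(-1.4817) = 2.272397e-01

2.272397e-01


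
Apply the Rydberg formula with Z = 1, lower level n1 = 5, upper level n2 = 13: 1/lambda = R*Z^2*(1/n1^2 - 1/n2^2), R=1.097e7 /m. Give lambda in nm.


1/lambda = R * Z^2 * (1/n1^2 - 1/n2^2)
= 1.097e7 * 1^2 * (1/5^2 - 1/13^2)
= 1.097e7 * 1 * (0.04 - 0.005917)
= 3.7389e+05 /m
lambda = 1 / 3.7389e+05
= 2674.5923 nm

2674.5923


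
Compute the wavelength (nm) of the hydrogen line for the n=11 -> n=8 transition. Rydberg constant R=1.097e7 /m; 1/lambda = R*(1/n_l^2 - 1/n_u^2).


1/lambda = R * (1/n_l^2 - 1/n_u^2)
= 1.097e7 * (1/8^2 - 1/11^2)
= 1.097e7 * (0.015625 - 0.008264)
= 1.097e7 * 0.007361
= 8.0745e+04 /m
lambda = 1 / 8.0745e+04 = 12384.6535 nm

12384.6535


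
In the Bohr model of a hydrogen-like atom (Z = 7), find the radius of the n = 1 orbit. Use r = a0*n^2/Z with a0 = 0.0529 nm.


r = a0 * n^2 / Z
= 0.0529 * 1^2 / 7
= 0.0529 * 1 / 7
= 0.0076 nm

0.0076


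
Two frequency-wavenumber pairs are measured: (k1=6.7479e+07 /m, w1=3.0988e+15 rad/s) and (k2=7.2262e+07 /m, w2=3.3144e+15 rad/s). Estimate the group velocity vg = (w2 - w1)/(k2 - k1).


vg = (w2 - w1) / (k2 - k1)
= (3.3144e+15 - 3.0988e+15) / (7.2262e+07 - 6.7479e+07)
= 2.1560e+14 / 4.7830e+06
= 4.5076e+07 m/s

4.5076e+07


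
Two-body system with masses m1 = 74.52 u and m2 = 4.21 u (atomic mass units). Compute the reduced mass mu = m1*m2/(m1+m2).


mu = m1 * m2 / (m1 + m2)
= 74.52 * 4.21 / (74.52 + 4.21)
= 313.7292 / 78.73
= 3.9849 u

3.9849


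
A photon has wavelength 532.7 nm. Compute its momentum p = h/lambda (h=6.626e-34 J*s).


p = h / lambda
= 6.626e-34 / (532.7e-9)
= 6.626e-34 / 5.3270e-07
= 1.2439e-27 kg*m/s

1.2439e-27


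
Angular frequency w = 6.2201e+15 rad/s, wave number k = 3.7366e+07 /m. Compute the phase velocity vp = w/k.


vp = w / k
= 6.2201e+15 / 3.7366e+07
= 1.6646e+08 m/s

1.6646e+08


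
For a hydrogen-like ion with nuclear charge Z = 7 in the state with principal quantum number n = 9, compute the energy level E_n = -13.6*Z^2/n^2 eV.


E_n = -13.6 * Z^2 / n^2
= -13.6 * 7^2 / 9^2
= -13.6 * 49 / 81
= -8.2272 eV

-8.2272


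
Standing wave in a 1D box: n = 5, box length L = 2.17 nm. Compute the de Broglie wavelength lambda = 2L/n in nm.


lambda = 2L / n
= 2 * 2.17 / 5
= 4.34 / 5
= 0.868 nm

0.868


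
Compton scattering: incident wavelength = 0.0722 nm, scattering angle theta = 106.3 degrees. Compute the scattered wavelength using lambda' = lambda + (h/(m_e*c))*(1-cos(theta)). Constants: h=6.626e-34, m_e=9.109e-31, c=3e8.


Compton wavelength: h/(m_e*c) = 2.4247e-12 m
d_lambda = 2.4247e-12 * (1 - cos(106.3 deg))
= 2.4247e-12 * 1.280667
= 3.1052e-12 m = 0.003105 nm
lambda' = 0.0722 + 0.003105
= 0.075305 nm

0.075305


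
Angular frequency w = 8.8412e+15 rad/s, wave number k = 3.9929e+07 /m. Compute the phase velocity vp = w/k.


vp = w / k
= 8.8412e+15 / 3.9929e+07
= 2.2142e+08 m/s

2.2142e+08


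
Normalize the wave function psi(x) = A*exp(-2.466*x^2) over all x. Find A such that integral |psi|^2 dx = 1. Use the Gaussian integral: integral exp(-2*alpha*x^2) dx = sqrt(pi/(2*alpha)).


integral |psi|^2 dx = A^2 * sqrt(pi/(2*alpha)) = 1
A^2 = sqrt(2*alpha/pi)
= sqrt(2 * 2.466 / pi)
= 1.252958
A = sqrt(1.252958)
= 1.1194

1.1194


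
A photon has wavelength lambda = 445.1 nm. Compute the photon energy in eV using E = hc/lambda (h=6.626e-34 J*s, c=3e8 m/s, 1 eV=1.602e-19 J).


E = hc / lambda
= (6.626e-34)(3e8) / (445.1e-9)
= 1.9878e-25 / 4.4510e-07
= 4.4660e-19 J
Converting to eV: 4.4660e-19 / 1.602e-19
= 2.7877 eV

2.7877


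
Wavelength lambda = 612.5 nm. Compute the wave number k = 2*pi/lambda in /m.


k = 2 * pi / lambda
= 6.2832 / (612.5e-9)
= 6.2832 / 6.1250e-07
= 1.0258e+07 /m

1.0258e+07


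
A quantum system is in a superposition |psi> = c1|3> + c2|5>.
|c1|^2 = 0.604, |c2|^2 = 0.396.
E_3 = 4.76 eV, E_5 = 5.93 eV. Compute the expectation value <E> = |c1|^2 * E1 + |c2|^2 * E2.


<E> = |c1|^2 * E1 + |c2|^2 * E2
= 0.604 * 4.76 + 0.396 * 5.93
= 2.875 + 2.3483
= 5.2233 eV

5.2233


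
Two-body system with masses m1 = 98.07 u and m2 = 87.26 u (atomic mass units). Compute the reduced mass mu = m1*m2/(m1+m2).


mu = m1 * m2 / (m1 + m2)
= 98.07 * 87.26 / (98.07 + 87.26)
= 8557.5882 / 185.33
= 46.1749 u

46.1749


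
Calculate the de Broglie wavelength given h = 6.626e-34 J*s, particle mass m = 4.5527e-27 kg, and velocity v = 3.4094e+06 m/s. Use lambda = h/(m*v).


lambda = h / (m * v)
= 6.626e-34 / (4.5527e-27 * 3.4094e+06)
= 6.626e-34 / 1.5522e-20
= 4.2688e-14 m

4.2688e-14


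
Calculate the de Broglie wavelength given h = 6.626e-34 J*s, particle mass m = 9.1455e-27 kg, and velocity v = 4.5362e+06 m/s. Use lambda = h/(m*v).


lambda = h / (m * v)
= 6.626e-34 / (9.1455e-27 * 4.5362e+06)
= 6.626e-34 / 4.1486e-20
= 1.5972e-14 m

1.5972e-14


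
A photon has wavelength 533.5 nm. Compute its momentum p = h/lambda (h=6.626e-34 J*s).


p = h / lambda
= 6.626e-34 / (533.5e-9)
= 6.626e-34 / 5.3350e-07
= 1.2420e-27 kg*m/s

1.2420e-27


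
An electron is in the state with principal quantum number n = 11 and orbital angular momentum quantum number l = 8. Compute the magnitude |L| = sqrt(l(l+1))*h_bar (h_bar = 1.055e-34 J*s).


L = sqrt(l*(l+1)) * h_bar
= sqrt(8 * 9) * 1.055e-34
= sqrt(72) * 1.055e-34
= 8.4853 * 1.055e-34
= 8.9520e-34 J*s

8.9520e-34


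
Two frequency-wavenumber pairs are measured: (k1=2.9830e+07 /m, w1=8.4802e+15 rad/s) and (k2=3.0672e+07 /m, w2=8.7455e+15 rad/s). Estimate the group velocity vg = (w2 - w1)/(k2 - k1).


vg = (w2 - w1) / (k2 - k1)
= (8.7455e+15 - 8.4802e+15) / (3.0672e+07 - 2.9830e+07)
= 2.6530e+14 / 8.4200e+05
= 3.1508e+08 m/s

3.1508e+08


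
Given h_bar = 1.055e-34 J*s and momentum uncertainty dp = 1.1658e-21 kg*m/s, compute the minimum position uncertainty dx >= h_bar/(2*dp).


dx = h_bar / (2 * dp)
= 1.055e-34 / (2 * 1.1658e-21)
= 1.055e-34 / 2.3316e-21
= 4.5248e-14 m

4.5248e-14


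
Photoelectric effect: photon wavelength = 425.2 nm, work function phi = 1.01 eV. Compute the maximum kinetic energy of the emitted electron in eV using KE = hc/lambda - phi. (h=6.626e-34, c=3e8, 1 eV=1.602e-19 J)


E_photon = hc / lambda
= (6.626e-34)(3e8) / (425.2e-9)
= 4.6750e-19 J
= 2.9182 eV
KE = E_photon - phi
= 2.9182 - 1.01
= 1.9082 eV

1.9082


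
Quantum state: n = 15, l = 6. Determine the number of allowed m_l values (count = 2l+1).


m_l ranges from -l to +l in integer steps
So m_l goes from -6 to +6
Count = 2l + 1 = 2*6 + 1
= 13

13


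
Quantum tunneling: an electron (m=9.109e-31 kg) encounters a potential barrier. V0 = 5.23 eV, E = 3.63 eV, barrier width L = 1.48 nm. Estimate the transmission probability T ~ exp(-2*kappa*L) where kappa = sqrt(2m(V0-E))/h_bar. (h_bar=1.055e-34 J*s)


V0 - E = 1.6 eV = 2.5632e-19 J
kappa = sqrt(2 * m * (V0-E)) / h_bar
= sqrt(2 * 9.109e-31 * 2.5632e-19) / 1.055e-34
= 6.4772e+09 /m
2*kappa*L = 2 * 6.4772e+09 * 1.48e-9
= 19.1726
T = exp(-19.1726) = 4.714642e-09

4.714642e-09
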